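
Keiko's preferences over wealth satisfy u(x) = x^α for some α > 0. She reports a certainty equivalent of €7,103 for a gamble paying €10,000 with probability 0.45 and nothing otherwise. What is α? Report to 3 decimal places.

Since u(0) = 0, the lottery's EU is 0.45·10000^α.
Setting u(7103) equal to that: 7103^α = 0.45·10000^α ⇒ (7103/10000)^α = 0.45.
Taking logs: α·ln(7103/10000) = ln(0.45), so α = -0.798508 / -0.342068 ≈ 2.334.

α ≈ 2.334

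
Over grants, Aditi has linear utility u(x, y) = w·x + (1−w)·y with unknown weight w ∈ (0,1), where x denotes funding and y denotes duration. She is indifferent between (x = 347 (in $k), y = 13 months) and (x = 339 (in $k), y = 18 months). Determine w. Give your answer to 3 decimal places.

Equating utilities: w·347 + (1−w)·13 = w·339 + (1−w)·18.
w·(347−339) = (1−w)·(18−13), i.e. w·8 = (1−w)·5.
Hence w = 5/(8+5) = 5/13 = 0.385.

w = 0.385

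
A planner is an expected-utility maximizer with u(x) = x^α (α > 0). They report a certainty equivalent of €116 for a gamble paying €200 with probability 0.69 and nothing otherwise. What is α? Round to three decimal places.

α ≈ 0.681

Since u(0) = 0, the lottery's EU is 0.69·200^α.
Indifference: 116^α = 0.69·200^α, so (116/200)^α = 0.69.
α = ln(0.69) / ln(116/200) = -0.371064/-0.544727 ≈ 0.681.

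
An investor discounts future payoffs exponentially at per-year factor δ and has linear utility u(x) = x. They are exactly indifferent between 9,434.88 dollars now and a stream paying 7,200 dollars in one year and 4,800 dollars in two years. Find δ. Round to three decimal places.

δ ≈ 0.840

Present value of the stream is 7200·δ + 4800·δ². Indifference gives 7200δ + 4800δ² = 9434.88.
That is, 4800δ² + 7200δ − 9434.88 = 0, a quadratic in δ.
The positive root is δ = [−7200 + √(7200² + 4·4800·9434.88)] / (2·4800) = (−7200 + 15264.000)/9600 ≈ 0.840.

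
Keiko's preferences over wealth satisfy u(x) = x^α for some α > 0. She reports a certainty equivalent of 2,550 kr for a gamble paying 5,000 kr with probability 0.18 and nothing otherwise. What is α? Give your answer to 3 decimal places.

Since u(0) = 0, the lottery's EU is 0.18·5000^α.
Setting u(2550) equal to that: 2550^α = 0.18·5000^α ⇒ (2550/5000)^α = 0.18.
α = ln(0.18) / ln(2550/5000) = -1.714798/-0.673345 ≈ 2.547.

α ≈ 2.547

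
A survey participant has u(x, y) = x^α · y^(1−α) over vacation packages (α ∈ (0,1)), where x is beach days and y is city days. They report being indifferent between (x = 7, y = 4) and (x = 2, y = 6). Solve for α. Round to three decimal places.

Indifference: 7^α · 4^(1−α) = 2^α · 6^(1−α).
Rearrange to (7/2)^α = (6/4)^(1−α) and take logs: α·1.252763 = (1−α)·0.405465.
With A = 1.252763 and B = 0.405465: α·A = (1−α)·B, so α = B/(A+B) = 0.405465/1.658228 ≈ 0.245.

α ≈ 0.245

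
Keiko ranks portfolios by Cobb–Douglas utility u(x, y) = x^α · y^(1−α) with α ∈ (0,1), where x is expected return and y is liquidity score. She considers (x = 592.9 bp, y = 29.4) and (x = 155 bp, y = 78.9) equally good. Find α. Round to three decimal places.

α ≈ 0.424

The Cobb–Douglas utilities coincide, so 592.9^α·29.4^(1−α) = 155^α·78.9^(1−α).
(592.9/155)^α = (78.9/29.4)^(1−α); take logs: α·ln(592.9/155) = (1−α)·ln(78.9/29.4), i.e. α·1.341601 = (1−α)·0.987187.
With A = 1.341601 and B = 0.987187: α·A = (1−α)·B, so α = B/(A+B) = 0.987187/2.328788 ≈ 0.424.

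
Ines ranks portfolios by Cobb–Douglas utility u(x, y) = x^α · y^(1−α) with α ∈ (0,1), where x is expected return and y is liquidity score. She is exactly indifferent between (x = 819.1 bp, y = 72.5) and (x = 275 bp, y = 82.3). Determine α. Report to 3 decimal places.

The Cobb–Douglas utilities coincide, so 819.1^α·72.5^(1−α) = 275^α·82.3^(1−α).
Taking logs: α·ln 819.1 + (1−α)·ln 72.5 = α·ln 275 + (1−α)·ln 82.3, i.e. α·1.091435 = (1−α)·0.126785.
Thus α·(1.218220) = 0.126785, so α = 0.126785/1.218220 ≈ 0.104.

α ≈ 0.104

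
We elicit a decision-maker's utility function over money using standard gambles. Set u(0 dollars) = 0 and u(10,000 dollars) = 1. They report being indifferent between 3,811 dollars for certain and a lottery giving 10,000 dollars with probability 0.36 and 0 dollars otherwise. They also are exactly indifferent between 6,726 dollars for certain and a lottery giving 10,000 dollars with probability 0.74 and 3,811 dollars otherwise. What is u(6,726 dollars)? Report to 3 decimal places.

0.834

The first gamble pins u(3,811 dollars): it must equal 0.36·1 + 0.64·0 = 0.36.
The second indifference gives u(6,726 dollars) = 0.74·u(10,000 dollars) + 0.26·u(3,811 dollars) = 0.74·1.00 + 0.26·0.36 = 0.8336.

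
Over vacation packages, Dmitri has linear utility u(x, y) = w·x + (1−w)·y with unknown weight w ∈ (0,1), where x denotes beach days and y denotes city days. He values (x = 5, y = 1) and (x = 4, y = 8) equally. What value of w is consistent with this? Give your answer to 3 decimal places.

w = 0.875

Equating utilities: w·5 + (1−w)·1 = w·4 + (1−w)·8.
w·(5−4) = (1−w)·(8−1), i.e. w·1 = (1−w)·7.
So w/(1−w) = 7/1 = 7.0000, giving w = 7/(1+7) = 0.875.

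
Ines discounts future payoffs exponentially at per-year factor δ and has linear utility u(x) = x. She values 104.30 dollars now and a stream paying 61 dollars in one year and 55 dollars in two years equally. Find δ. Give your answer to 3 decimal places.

δ ≈ 0.930

Equating present values: 104.30 = 61δ + 55δ².
Rearranged: 55δ² + 61δ − 104.30 = 0.
δ = (−61 + √(61² + 4·55·104.30)) / (2·55) = (−61 + √26667.00) / 110 ≈ 0.930.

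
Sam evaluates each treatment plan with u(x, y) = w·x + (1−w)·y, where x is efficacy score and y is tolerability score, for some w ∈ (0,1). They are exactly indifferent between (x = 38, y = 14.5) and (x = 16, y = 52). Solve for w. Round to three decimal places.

Equating utilities: w·38 + (1−w)·14.5 = w·16 + (1−w)·52.
Rearranging, 22·w − 37.5·(1−w) = 0.
Hence w = 37.5/(22+37.5) = 37.5/59.5 = 0.630.

w = 0.630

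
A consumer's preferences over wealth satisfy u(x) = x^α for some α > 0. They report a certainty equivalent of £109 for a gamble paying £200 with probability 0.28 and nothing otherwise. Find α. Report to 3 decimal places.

Since u(0) = 0, the lottery's EU is 0.28·200^α.
Equating: 109^α = 0.28·200^α, i.e. 0.5450^α = 0.28.
Take logs: α = ln 0.28 / ln(109/200) ≈ 2.09725.

α ≈ 2.097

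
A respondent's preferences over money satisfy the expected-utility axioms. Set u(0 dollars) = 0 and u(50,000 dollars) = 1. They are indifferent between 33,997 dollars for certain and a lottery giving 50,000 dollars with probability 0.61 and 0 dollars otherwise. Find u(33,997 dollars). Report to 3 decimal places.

0.610

The indifference gives u(33,997 dollars) = 0.61·u(50,000 dollars) + 0.39·u(0 dollars) = 0.61·1 + 0.39·0 = 0.61.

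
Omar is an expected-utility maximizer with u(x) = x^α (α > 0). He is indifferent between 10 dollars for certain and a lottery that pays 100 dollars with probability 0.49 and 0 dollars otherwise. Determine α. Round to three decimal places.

α ≈ 0.310

EU(lottery) = 0.49·100^α + 0.51·0 = 0.49·100^α.
Setting u(10) equal to that: 10^α = 0.49·100^α ⇒ (10/100)^α = 0.49.
α = ln(0.49) / ln(10/100) = -0.713350/-2.302585 ≈ 0.310.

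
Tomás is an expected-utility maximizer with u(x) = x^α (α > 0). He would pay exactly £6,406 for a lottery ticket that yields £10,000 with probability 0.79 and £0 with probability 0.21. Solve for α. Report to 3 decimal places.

EU(lottery) = 0.79·10000^α + 0.21·0 = 0.79·10000^α.
Equating: 6406^α = 0.79·10000^α, i.e. 0.6406^α = 0.79.
Take logs: α = ln 0.79 / ln(6406/10000) ≈ 0.52930.

α ≈ 0.529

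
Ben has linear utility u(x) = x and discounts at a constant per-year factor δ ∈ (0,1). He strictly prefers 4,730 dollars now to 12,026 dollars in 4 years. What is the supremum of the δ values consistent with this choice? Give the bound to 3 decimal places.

Under u(x) = x this choice says 4730 > δ^4·12026.
Hence δ^4 < 4730/12026 = 0.39331, and x ↦ x^(1/4) is increasing on (0,∞).
δ < (4730/12026)^(1/4) ≈ 0.792.

δ < 0.792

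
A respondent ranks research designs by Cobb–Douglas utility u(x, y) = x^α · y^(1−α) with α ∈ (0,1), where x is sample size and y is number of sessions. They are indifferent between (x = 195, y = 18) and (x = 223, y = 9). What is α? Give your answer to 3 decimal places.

α ≈ 0.838

The Cobb–Douglas utilities coincide, so 195^α·18^(1−α) = 223^α·9^(1−α).
Rearrange to (195/223)^α = (9/18)^(1−α) and take logs: α·-0.134172 = (1−α)·-0.693147.
Thus α·(-0.827319) = -0.693147, so α = -0.693147/-0.827319 ≈ 0.838.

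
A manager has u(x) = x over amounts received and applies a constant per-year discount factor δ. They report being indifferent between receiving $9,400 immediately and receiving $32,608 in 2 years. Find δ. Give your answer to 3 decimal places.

δ ≈ 0.537

The payoff in 2 years is discounted by δ^2, so u(9400) = δ^2·u(32608) and δ^2 = u(9400)/u(32608).
With u(x) = x: δ^2 = 9400/32608 = 0.28827.
So δ = 0.28827^(1/2) ≈ 0.537.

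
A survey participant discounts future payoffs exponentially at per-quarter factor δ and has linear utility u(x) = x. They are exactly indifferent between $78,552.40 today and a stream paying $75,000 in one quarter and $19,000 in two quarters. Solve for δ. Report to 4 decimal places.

Present value of the stream is 75000·δ + 19000·δ². Indifference gives 75000δ + 19000δ² = 78552.40.
Rearranged: 19000δ² + 75000δ − 78552.40 = 0.
By the quadratic formula (taking the positive root), δ = (−75000 + √11594982400.00) / 38000 ≈ 0.8600.

δ ≈ 0.8600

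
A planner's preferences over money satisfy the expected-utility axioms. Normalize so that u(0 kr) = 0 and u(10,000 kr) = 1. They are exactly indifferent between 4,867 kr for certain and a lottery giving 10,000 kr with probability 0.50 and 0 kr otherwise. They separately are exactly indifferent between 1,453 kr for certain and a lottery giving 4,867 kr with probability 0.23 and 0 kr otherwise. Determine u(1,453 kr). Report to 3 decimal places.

First, u(4,867 kr) = 0.50·u(10,000 kr) + 0.50·u(0 kr) = 0.50.
Then u(1,453 kr) = 0.23·u(4,867 kr) + 0.77·u(0 kr) = 0.23·0.50 + 0.77·0.00 = 0.1150.

0.115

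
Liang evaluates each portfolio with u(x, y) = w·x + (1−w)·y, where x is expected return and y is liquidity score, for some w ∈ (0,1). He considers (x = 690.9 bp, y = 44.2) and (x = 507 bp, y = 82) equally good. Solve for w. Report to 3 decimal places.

w = 0.171

Equating utilities: w·690.9 + (1−w)·44.2 = w·507 + (1−w)·82.
w·(690.9−507) = (1−w)·(82−44.2), i.e. w·183.9 = (1−w)·37.8.
The marginal rate of substitution is 37.8/183.9, so w = 37.8/(183.9+37.8) = 0.171.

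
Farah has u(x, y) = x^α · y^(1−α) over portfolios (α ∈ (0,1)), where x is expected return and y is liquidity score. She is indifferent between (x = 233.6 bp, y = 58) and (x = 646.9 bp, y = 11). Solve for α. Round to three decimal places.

α ≈ 0.620

Set the two utilities equal: 233.6^α·58^(1−α) = 646.9^α·11^(1−α).
Taking logs: α·ln 233.6 + (1−α)·ln 58 = α·ln 646.9 + (1−α)·ln 11, i.e. α·-1.018581 = (1−α)·-1.662548.
Thus α·(-2.681129) = -1.662548, so α = -1.662548/-2.681129 ≈ 0.620.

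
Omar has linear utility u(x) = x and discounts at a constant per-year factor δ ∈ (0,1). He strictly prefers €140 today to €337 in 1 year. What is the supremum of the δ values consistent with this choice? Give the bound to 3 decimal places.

δ < 0.415

Under u(x) = x this choice says 140 > δ·337.
Dividing through by 337 gives δ < 0.41543.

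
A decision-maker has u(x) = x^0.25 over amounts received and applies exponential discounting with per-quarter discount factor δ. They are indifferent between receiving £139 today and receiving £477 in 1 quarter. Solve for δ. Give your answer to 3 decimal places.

δ ≈ 0.735

The payoff in 1 quarter is discounted by δ, so u(139) = δ·u(477) and δ = u(139)/u(477).
Since u(x) = x^0.25, δ = (139/477)^0.25 = 0.29140^0.25 = 0.73472.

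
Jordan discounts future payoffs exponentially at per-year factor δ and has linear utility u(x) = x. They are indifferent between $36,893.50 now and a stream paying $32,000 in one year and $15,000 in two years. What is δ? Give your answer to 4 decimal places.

δ ≈ 0.8300

The stream is worth 32000δ + 15000δ² today, so 32000δ + 15000δ² = 36893.50.
That is, 15000δ² + 32000δ − 36893.50 = 0, a quadratic in δ.
δ = (−32000 + √(32000² + 4·15000·36893.50)) / (2·15000) = (−32000 + √3237610000.00) / 30000 ≈ 0.8300.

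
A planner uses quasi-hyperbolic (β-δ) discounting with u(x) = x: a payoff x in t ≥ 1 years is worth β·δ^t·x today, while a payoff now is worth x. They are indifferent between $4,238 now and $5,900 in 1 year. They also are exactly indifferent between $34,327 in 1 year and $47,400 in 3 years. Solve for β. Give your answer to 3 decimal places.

β ≈ 0.844

Both payoffs in the second observation are in the future, so β drops out: δ^1·34327 = δ^3·47400 ⇒ δ^2 = 34327/47400 = 0.72420, so δ = 0.85100.
The first indifference: 4238 = β·δ·5900, so β = 4238/(δ·5900) = 4238/(0.85100·5900) ≈ 0.844.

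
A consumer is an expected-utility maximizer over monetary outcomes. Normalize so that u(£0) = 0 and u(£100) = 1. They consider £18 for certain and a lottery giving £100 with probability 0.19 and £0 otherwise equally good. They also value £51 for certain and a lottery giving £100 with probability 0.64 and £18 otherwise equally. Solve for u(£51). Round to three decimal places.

0.708

The first gamble pins u(£18): it must equal 0.19·1 + 0.81·0 = 0.19.
The second indifference gives u(£51) = 0.64·u(£100) + 0.36·u(£18) = 0.64·1.00 + 0.36·0.19 = 0.7084.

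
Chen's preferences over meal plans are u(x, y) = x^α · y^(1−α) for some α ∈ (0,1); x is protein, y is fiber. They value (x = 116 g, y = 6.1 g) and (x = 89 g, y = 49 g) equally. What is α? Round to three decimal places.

α ≈ 0.887

Set the two utilities equal: 116^α·6.1^(1−α) = 89^α·49^(1−α).
Taking logs: α·ln 116 + (1−α)·ln 6.1 = α·ln 89 + (1−α)·ln 49, i.e. α·0.264954 = (1−α)·2.083532.
Thus α·(2.348486) = 2.083532, so α = 2.083532/2.348486 ≈ 0.887.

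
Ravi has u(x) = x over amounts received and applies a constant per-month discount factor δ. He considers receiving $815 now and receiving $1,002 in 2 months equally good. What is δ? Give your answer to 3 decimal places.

δ ≈ 0.902

Equating discounted utilities: u(815) = δ^2·u(1002) ⇒ δ^2 = u(815)/u(1002).
With u(x) = x: δ^2 = 815/1002 = 0.81337.
Taking the square root: δ = 0.81337^(1/2) ≈ 0.902.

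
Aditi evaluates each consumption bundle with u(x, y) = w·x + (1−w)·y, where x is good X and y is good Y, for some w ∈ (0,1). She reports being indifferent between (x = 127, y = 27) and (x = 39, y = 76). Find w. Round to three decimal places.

Equating utilities: w·127 + (1−w)·27 = w·39 + (1−w)·76.
Collecting terms: w·88 = (1−w)·49.
Hence w = 49/(88+49) = 49/137 = 0.358.

w = 0.358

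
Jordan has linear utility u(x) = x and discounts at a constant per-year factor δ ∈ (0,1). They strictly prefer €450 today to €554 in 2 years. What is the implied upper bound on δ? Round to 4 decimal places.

δ < 0.9013

The preference means 450 > δ^2·554.
Hence δ^2 < 450/554 = 0.81227, and x ↦ x^(1/2) is increasing on (0,∞).
δ < (450/554)^(1/2) ≈ 0.9013.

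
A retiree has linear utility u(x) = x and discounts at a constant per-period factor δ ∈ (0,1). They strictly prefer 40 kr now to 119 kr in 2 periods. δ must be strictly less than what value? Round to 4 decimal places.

δ < 0.5798

The preference means 40 > δ^2·119.
Dividing by 119: δ^2 < 0.33613. Both sides are positive, so the square root keeps the direction.
δ < 0.33613^(1/2) = 0.5798.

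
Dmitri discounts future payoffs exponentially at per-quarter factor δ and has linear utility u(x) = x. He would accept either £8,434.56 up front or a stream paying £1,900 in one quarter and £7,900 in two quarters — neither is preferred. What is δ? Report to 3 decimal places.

δ ≈ 0.920

Present value of the stream is 1900·δ + 7900·δ². Indifference gives 1900δ + 7900δ² = 8434.56.
So 7900δ² + 1900δ − 8434.56 = 0.
By the quadratic formula (taking the positive root), δ = (−1900 + √270142096.00) / 15800 ≈ 0.920.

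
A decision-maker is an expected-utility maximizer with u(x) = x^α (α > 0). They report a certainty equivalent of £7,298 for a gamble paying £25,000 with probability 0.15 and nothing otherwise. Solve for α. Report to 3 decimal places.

α ≈ 1.541

EU(lottery) = 0.15·25000^α + 0.85·0 = 0.15·25000^α.
Indifference: 7298^α = 0.15·25000^α, so (7298/25000)^α = 0.15.
Taking logs: α·ln(7298/25000) = ln(0.15), so α = -1.897120 / -1.231275 ≈ 1.541.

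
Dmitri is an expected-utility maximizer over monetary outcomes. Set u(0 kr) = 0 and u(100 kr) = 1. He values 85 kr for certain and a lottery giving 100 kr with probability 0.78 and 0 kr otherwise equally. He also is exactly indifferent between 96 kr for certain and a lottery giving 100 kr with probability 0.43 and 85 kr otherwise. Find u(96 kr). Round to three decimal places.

0.875

First, u(85 kr) = 0.78·u(100 kr) + 0.22·u(0 kr) = 0.78.
Chaining: u(96 kr) = 0.43·1.00 + 0.57·0.78 = 0.8746.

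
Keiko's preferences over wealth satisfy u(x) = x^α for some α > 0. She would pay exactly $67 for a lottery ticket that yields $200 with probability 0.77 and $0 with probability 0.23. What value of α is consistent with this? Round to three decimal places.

α ≈ 0.239

The lottery's expected utility is 0.77·u(200) + 0.23·u(0) = 0.77·200^α (since u(0) = 0 for α > 0).
Indifference: 67^α = 0.77·200^α, so (67/200)^α = 0.77.
Taking logs: α·ln(67/200) = ln(0.77), so α = -0.261365 / -1.093625 ≈ 0.239.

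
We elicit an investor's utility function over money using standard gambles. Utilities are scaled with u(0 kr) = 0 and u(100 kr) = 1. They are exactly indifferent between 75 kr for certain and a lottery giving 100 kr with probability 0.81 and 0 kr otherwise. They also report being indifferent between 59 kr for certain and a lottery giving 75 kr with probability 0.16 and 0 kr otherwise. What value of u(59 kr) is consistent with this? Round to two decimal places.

First, u(75 kr) = 0.81·u(100 kr) + 0.19·u(0 kr) = 0.81.
Chaining: u(59 kr) = 0.16·0.81 + 0.84·0.00 = 0.1296.

0.13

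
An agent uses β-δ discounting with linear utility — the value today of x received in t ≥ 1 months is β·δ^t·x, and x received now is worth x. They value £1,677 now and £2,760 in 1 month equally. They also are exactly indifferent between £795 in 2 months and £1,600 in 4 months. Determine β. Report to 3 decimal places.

β ≈ 0.862

Both payoffs in the second observation are in the future, so β drops out: δ^2·795 = δ^4·1600 ⇒ δ^2 = 795/1600 = 0.49688, so δ = 0.70489.
Substituting δ into 1677 = β·δ·2760: β = 1677/(1945.506) ≈ 0.862.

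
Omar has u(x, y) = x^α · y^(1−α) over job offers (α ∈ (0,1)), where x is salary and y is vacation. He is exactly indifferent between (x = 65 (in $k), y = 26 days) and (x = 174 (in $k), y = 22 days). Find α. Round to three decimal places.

α ≈ 0.145

The Cobb–Douglas utilities coincide, so 65^α·26^(1−α) = 174^α·22^(1−α).
Rearrange to (65/174)^α = (22/26)^(1−α) and take logs: α·-0.984668 = (1−α)·-0.167054.
With A = -0.984668 and B = -0.167054: α·A = (1−α)·B, so α = B/(A+B) = -0.167054/-1.151722 ≈ 0.145.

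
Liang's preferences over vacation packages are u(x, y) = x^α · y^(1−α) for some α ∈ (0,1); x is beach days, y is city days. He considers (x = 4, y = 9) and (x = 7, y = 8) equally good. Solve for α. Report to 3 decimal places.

The Cobb–Douglas utilities coincide, so 4^α·9^(1−α) = 7^α·8^(1−α).
Taking logs: α·ln 4 + (1−α)·ln 9 = α·ln 7 + (1−α)·ln 8, i.e. α·-0.559616 = (1−α)·-0.117783.
Thus α·(-0.677399) = -0.117783, so α = -0.117783/-0.677399 ≈ 0.174.

α ≈ 0.174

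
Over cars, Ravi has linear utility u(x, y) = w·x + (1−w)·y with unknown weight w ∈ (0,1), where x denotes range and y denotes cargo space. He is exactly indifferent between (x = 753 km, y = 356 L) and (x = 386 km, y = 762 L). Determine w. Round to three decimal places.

Indifference: w·753 + (1−w)·356 = w·386 + (1−w)·762.
w·(753−386) = (1−w)·(762−356), i.e. w·367 = (1−w)·406.
So w/(1−w) = 406/367 = 1.1063, giving w = 406/(367+406) = 0.525.

w = 0.525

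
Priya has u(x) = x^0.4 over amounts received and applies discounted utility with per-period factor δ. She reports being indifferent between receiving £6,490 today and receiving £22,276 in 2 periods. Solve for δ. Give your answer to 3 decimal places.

δ ≈ 0.781

Indifference means u(6490) = δ^2 · u(22276), so δ^2 = u(6490)/u(22276).
Since u(x) = x^0.4, δ^2 = (6490/22276)^0.4 = 0.29134^0.4 = 0.61061.
Hence δ = (0.61061)^(1/2) = 0.78141.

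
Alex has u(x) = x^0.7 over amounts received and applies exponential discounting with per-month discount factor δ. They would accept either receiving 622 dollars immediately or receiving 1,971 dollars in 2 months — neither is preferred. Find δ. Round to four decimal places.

Equating discounted utilities: u(622) = δ^2·u(1971) ⇒ δ^2 = u(622)/u(1971).
With u(x) = x^0.7: δ^2 = 622^0.7/1971^0.7 = (622/1971)^0.7 = 0.44604.
Taking the square root: δ = 0.44604^(1/2) ≈ 0.6679.

δ ≈ 0.6679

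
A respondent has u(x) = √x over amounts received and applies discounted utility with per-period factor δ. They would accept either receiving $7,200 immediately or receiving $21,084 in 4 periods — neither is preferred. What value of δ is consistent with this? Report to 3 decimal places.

Indifference means u(7200) = δ^4 · u(21084), so δ^4 = u(7200)/u(21084).
Since u(x) = √x, δ^4 = √(7200/21084) = 0.58437.
Taking the 4th root: δ = 0.58437^(1/4) ≈ 0.874.

δ ≈ 0.874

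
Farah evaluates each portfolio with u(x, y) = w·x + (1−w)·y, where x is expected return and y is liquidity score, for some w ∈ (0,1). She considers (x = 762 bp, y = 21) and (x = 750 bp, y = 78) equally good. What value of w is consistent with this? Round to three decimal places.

w = 0.826

Indifference: w·762 + (1−w)·21 = w·750 + (1−w)·78.
Collecting terms: w·12 = (1−w)·57.
The marginal rate of substitution is 57/12, so w = 57/(12+57) = 0.826.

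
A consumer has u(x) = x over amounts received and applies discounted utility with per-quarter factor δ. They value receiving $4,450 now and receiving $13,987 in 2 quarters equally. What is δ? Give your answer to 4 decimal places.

δ ≈ 0.5641

The payoff in 2 quarters is discounted by δ^2, so u(4450) = δ^2·u(13987) and δ^2 = u(4450)/u(13987).
With u(x) = x: δ^2 = 4450/13987 = 0.31815.
Hence δ = (0.31815)^(1/2) = 0.564050.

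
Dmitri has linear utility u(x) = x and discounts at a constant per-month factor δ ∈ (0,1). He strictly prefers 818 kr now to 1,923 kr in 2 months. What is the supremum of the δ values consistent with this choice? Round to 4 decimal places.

The preference means 818 > δ^2·1923.
Hence δ^2 < 818/1923 = 0.42538, and x ↦ x^(1/2) is increasing on (0,∞).
δ < (818/1923)^(1/2) ≈ 0.6522.

δ < 0.6522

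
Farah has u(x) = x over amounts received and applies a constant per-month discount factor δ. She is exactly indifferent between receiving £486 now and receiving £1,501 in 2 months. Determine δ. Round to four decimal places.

The payoff in 2 months is discounted by δ^2, so u(486) = δ^2·u(1501) and δ^2 = u(486)/u(1501).
With u(x) = x: δ^2 = 486/1501 = 0.32378.
So δ = 0.32378^(1/2) ≈ 0.5690.

δ ≈ 0.5690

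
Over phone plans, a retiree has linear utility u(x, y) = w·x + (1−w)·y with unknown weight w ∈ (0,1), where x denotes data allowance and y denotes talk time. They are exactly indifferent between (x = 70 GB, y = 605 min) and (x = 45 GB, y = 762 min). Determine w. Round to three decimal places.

u(70,605) = u(45,762) means w·70 + (1−w)·605 = w·45 + (1−w)·762.
Collecting terms: w·25 = (1−w)·157.
So w/(1−w) = 157/25 = 6.2800, giving w = 157/(25+157) = 0.863.

w = 0.863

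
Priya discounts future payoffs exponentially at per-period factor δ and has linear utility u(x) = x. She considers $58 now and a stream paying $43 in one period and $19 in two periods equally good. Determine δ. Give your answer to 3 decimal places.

δ ≈ 0.950

The stream is worth 43δ + 19δ² today, so 43δ + 19δ² = 58.
So 19δ² + 43δ − 58 = 0.
The positive root is δ = [−43 + √(43² + 4·19·58)] / (2·19) = (−43 + 79.101)/38 ≈ 0.950.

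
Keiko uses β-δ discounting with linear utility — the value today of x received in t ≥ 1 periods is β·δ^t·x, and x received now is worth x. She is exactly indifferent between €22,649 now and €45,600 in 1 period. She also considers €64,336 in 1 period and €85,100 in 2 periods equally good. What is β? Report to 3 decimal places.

From the later pair, β·δ^1·64336 = β·δ^2·85100; dividing through, δ = 64336/85100 = 0.75600.
Now use the now-vs-future pair: 22649 = β·δ·45600 gives β = 22649/(0.75600·45600) ≈ 0.657.

β ≈ 0.657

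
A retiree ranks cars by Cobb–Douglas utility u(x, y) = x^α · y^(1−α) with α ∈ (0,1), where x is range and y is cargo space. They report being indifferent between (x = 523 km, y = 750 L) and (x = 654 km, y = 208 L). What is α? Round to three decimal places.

The Cobb–Douglas utilities coincide, so 523^α·750^(1−α) = 654^α·208^(1−α).
Rearrange to (523/654)^α = (208/750)^(1−α) and take logs: α·-0.223526 = (1−α)·-1.282535.
With A = -0.223526 and B = -1.282535: α·A = (1−α)·B, so α = B/(A+B) = -1.282535/-1.506061 ≈ 0.852.

α ≈ 0.852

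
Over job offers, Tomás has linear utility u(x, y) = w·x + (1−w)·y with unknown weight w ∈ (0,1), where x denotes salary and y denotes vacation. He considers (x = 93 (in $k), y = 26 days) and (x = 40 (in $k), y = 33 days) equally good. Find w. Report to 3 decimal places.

w = 0.117

u(93,26) = u(40,33) means w·93 + (1−w)·26 = w·40 + (1−w)·33.
Rearranging, 53·w − 7·(1−w) = 0.
Hence w = 7/(53+7) = 7/60 = 0.117.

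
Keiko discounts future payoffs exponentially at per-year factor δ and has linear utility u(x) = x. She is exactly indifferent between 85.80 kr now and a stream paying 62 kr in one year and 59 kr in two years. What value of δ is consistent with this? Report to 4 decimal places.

Equating present values: 85.80 = 62δ + 59δ².
Rearranged: 59δ² + 62δ − 85.80 = 0.
δ = (−62 + √(62² + 4·59·85.80)) / (2·59) = (−62 + √24092.80) / 118 ≈ 0.7900.

δ ≈ 0.7900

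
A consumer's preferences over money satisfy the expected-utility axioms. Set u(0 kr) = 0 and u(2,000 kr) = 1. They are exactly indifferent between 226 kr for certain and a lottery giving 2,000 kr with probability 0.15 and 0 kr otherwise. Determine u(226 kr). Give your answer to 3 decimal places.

0.150

u(226 kr) equals the lottery's expected utility: 0.15·1 + 0.85·0 = 0.15.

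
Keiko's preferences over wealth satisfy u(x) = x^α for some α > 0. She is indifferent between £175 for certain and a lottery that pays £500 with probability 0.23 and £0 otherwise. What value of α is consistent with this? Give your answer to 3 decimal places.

EU(lottery) = 0.23·500^α + 0.77·0 = 0.23·500^α.
Indifference: 175^α = 0.23·500^α, so (175/500)^α = 0.23.
Take logs: α = ln 0.23 / ln(175/500) ≈ 1.39993.

α ≈ 1.400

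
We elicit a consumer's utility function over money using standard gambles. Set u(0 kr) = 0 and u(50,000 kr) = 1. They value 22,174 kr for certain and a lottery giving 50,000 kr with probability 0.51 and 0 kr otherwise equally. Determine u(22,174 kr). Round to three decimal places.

0.510

By the standard-gamble method, u(22,174 kr) is just the indifference probability on the best outcome: 0.51.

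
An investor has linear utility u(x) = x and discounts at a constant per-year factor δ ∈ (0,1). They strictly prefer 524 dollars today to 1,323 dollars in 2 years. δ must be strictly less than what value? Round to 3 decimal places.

Under u(x) = x this choice says 524 > δ^2·1323.
So δ^2 < 524/1323 = 0.39607; taking the square root of both positive sides preserves the inequality.
δ < (524/1323)^(1/2) ≈ 0.629.

δ < 0.629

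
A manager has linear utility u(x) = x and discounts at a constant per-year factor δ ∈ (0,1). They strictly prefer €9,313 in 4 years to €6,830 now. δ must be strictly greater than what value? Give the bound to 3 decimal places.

The preference means 6830 < δ^4·9313.
Dividing by 9313: δ^4 > 0.73338. Both sides are positive, so the 4th root keeps the direction.
δ > (6830/9313)^(1/4) ≈ 0.925.

δ > 0.925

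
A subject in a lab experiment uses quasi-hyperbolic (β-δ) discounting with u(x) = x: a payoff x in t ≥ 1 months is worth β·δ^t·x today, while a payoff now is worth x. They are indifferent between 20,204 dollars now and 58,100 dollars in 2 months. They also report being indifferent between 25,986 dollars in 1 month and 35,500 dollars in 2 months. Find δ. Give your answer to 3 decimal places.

δ ≈ 0.732

The second indifference involves only future payoffs, so β cancels: β·δ^1·25986 = β·δ^2·35500, giving δ = 25986/35500 = 0.73200.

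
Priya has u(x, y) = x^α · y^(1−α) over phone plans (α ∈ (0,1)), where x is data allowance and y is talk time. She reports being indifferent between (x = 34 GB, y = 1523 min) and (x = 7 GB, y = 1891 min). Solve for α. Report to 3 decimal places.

α ≈ 0.120

The Cobb–Douglas utilities coincide, so 34^α·1523^(1−α) = 7^α·1891^(1−α).
(34/7)^α = (1891/1523)^(1−α); take logs: α·ln(34/7) = (1−α)·ln(1891/1523), i.e. α·1.580450 = (1−α)·0.216424.
Thus α·(1.796874) = 0.216424, so α = 0.216424/1.796874 ≈ 0.120.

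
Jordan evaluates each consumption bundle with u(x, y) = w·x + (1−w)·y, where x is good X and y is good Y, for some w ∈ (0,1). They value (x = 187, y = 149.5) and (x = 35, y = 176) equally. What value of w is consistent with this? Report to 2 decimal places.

w = 0.15

u(187,149.5) = u(35,176) means w·187 + (1−w)·149.5 = w·35 + (1−w)·176.
Rearranging, 152·w − 26.5·(1−w) = 0.
The marginal rate of substitution is 26.5/152, so w = 26.5/(152+26.5) = 0.15.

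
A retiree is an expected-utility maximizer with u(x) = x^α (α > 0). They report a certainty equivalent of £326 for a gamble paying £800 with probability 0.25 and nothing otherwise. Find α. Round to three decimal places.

α ≈ 1.544

EU(lottery) = 0.25·800^α + 0.75·0 = 0.25·800^α.
Equating: 326^α = 0.25·800^α, i.e. 0.4075^α = 0.25.
Take logs: α = ln 0.25 / ln(326/800) ≈ 1.54425.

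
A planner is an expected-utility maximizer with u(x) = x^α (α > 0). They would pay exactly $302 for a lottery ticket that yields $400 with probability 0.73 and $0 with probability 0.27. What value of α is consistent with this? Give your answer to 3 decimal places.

α ≈ 1.120

The lottery's expected utility is 0.73·u(400) + 0.27·u(0) = 0.73·400^α (since u(0) = 0 for α > 0).
Equating: 302^α = 0.73·400^α, i.e. 0.7550^α = 0.73.
α = ln(0.73) / ln(302/400) = -0.314711/-0.281038 ≈ 1.120.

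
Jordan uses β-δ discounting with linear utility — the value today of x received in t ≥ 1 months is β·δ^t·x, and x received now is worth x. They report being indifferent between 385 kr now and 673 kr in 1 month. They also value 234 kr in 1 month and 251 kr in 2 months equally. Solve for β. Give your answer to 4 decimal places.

β ≈ 0.6136

From the later pair, β·δ^1·234 = β·δ^2·251; dividing through, δ = 234/251 = 0.93227.
Substituting δ into 385 = β·δ·673: β = 385/(627.418) ≈ 0.6136.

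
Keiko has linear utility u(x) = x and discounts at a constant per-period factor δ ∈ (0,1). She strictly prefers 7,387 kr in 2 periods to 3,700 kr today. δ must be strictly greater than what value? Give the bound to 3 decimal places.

The preference means 3700 < δ^2·7387.
Hence δ^2 > 3700/7387 = 0.50088, and x ↦ x^(1/2) is increasing on (0,∞).
δ > (3700/7387)^(1/2) ≈ 0.708.

δ > 0.708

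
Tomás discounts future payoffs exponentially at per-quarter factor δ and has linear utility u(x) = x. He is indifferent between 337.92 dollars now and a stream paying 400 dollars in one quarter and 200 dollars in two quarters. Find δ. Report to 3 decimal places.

The stream is worth 400δ + 200δ² today, so 400δ + 200δ² = 337.92.
So 200δ² + 400δ − 337.92 = 0.
δ = (−400 + √(400² + 4·200·337.92)) / (2·200) = (−400 + √430336.00) / 400 ≈ 0.640.

δ ≈ 0.640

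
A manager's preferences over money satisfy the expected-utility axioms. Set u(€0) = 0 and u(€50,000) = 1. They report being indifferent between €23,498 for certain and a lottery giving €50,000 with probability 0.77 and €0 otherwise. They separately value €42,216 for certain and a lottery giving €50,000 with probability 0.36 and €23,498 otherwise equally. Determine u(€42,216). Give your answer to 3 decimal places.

0.853

First, u(€23,498) = 0.77·u(€50,000) + 0.23·u(€0) = 0.77.
Then u(€42,216) = 0.36·u(€50,000) + 0.64·u(€23,498) = 0.36·1.00 + 0.64·0.77 = 0.8528.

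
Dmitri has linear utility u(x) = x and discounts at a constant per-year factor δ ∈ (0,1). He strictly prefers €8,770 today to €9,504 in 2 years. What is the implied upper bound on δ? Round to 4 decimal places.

δ < 0.9606

The preference means 8770 > δ^2·9504.
So δ^2 < 8770/9504 = 0.92277; taking the square root of both positive sides preserves the inequality.
δ < (8770/9504)^(1/2) ≈ 0.9606.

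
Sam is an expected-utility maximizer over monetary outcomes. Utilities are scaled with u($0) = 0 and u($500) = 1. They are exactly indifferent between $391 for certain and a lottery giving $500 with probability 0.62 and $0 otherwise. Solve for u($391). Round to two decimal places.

The indifference gives u($391) = 0.62·u($500) + 0.38·u($0) = 0.62·1 + 0.38·0 = 0.62.

0.62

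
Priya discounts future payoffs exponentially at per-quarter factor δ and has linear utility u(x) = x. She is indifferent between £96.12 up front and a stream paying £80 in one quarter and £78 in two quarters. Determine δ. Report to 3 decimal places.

The stream is worth 80δ + 78δ² today, so 80δ + 78δ² = 96.12.
That is, 78δ² + 80δ − 96.12 = 0, a quadratic in δ.
The positive root is δ = [−80 + √(80² + 4·78·96.12)] / (2·78) = (−80 + 190.760)/156 ≈ 0.710.

δ ≈ 0.710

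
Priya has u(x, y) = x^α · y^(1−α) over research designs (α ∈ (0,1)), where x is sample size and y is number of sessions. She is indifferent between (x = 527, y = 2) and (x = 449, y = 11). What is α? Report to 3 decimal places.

The Cobb–Douglas utilities coincide, so 527^α·2^(1−α) = 449^α·11^(1−α).
(527/449)^α = (11/2)^(1−α); take logs: α·ln(527/449) = (1−α)·ln(11/2), i.e. α·0.160178 = (1−α)·1.704748.
So α/(1−α) = (1.704748)/(0.160178) = 10.642835, and α = 10.642835/11.642835 ≈ 0.914.

α ≈ 0.914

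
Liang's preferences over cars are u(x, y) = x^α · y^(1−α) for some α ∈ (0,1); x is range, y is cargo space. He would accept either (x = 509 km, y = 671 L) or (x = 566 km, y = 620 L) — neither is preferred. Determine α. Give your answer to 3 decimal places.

The Cobb–Douglas utilities coincide, so 509^α·671^(1−α) = 566^α·620^(1−α).
Rearrange to (509/566)^α = (620/671)^(1−α) and take logs: α·-0.106146 = (1−α)·-0.079050.
So α/(1−α) = (-0.079050)/(-0.106146) = 0.744729, and α = 0.744729/1.744729 ≈ 0.427.

α ≈ 0.427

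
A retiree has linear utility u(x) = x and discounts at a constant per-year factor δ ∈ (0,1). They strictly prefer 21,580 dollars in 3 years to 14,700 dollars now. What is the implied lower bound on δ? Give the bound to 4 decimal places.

The preference means 14700 < δ^3·21580.
Hence δ^3 > 14700/21580 = 0.68119, and x ↦ x^(1/3) is increasing on (0,∞).
δ > 0.68119^(1/3) = 0.8799.

δ > 0.8799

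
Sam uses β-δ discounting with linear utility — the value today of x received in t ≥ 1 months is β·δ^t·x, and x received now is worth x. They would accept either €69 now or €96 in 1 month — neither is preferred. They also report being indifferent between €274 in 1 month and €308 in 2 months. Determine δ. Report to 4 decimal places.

δ ≈ 0.8896

The second indifference involves only future payoffs, so β cancels: β·δ^1·274 = β·δ^2·308, giving δ = 274/308 = 0.88961.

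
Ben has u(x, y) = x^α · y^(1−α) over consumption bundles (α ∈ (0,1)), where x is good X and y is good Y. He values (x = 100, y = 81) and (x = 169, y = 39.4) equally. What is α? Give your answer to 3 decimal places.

Set the two utilities equal: 100^α·81^(1−α) = 169^α·39.4^(1−α).
(100/169)^α = (39.4/81)^(1−α); take logs: α·ln(100/169) = (1−α)·ln(39.4/81), i.e. α·-0.524729 = (1−α)·-0.720683.
Thus α·(-1.245412) = -0.720683, so α = -0.720683/-1.245412 ≈ 0.579.

α ≈ 0.579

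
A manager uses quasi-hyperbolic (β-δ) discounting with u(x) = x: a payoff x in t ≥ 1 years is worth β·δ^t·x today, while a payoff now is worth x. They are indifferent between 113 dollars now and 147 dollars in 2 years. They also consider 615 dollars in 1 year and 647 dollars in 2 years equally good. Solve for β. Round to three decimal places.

β ≈ 0.851

From the later pair, β·δ^1·615 = β·δ^2·647; dividing through, δ = 615/647 = 0.95054.
Now use the now-vs-future pair: 113 = β·δ^2·147 gives β = 113/(0.90353·147) ≈ 0.851.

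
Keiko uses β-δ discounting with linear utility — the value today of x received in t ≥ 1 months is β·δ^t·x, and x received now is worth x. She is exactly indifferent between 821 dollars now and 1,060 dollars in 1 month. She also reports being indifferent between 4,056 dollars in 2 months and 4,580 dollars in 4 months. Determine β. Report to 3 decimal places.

β ≈ 0.823

Both payoffs in the second observation are in the future, so β drops out: δ^2·4056 = δ^4·4580 ⇒ δ^2 = 4056/4580 = 0.88559, so δ = 0.94106.
Substituting δ into 821 = β·δ·1060: β = 821/(997.521) ≈ 0.823.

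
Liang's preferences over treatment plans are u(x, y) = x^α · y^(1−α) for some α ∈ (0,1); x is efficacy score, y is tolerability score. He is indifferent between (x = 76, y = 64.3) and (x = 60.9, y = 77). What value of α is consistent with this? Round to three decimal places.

Indifference: 76^α · 64.3^(1−α) = 60.9^α · 77^(1−α).
(76/60.9)^α = (77/64.3)^(1−α); take logs: α·ln(76/60.9) = (1−α)·ln(77/64.3), i.e. α·0.221500 = (1−α)·0.180246.
Thus α·(0.401746) = 0.180246, so α = 0.180246/0.401746 ≈ 0.449.

α ≈ 0.449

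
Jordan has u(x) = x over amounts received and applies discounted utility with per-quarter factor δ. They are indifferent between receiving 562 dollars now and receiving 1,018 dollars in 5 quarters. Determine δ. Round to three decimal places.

The payoff in 5 quarters is discounted by δ^5, so u(562) = δ^5·u(1018) and δ^5 = u(562)/u(1018).
With u(x) = x: δ^5 = 562/1018 = 0.55206.
Taking the 5th root: δ = 0.55206^(1/5) ≈ 0.888.

δ ≈ 0.888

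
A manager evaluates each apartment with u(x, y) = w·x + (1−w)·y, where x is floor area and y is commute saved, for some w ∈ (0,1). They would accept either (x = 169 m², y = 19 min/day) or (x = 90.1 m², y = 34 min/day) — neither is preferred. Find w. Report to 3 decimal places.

Equating utilities: w·169 + (1−w)·19 = w·90.1 + (1−w)·34.
Collecting terms: w·78.9 = (1−w)·15.
So w/(1−w) = 15/78.9 = 0.1901, giving w = 15/(78.9+15) = 0.160.

w = 0.160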